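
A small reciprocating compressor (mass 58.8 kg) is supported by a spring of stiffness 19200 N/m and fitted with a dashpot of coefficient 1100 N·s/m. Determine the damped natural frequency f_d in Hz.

ω_n = √(k/m) = √(19200/58.8) = 18.07 rad/s.
Critical damping c_c = 2√(k·m) = 2√(19200 × 58.8) = 2125 N·s/m, so ζ = c/c_c = 1100/2125 = 0.5176.
ω_d = ω_n√(1 − ζ²) = 18.07 × √(1 − 0.268) = 15.46 rad/s.
f_d = ω_d/(2π) = 2.461 Hz.

2.46 Hz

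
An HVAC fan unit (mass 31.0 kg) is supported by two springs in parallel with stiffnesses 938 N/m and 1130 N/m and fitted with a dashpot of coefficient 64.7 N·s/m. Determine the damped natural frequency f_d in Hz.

Parallel springs add: k_eq = 938 + 1130 = 2068 N/m.
ω_n = √(k_eq/m) = √(2068/31.0) = 8.168 rad/s.
Critical damping c_c = 2√(k_eq·m) = 2√(2068 × 31.0) = 506.4 N·s/m, so ζ = c/c_c = 64.7/506.4 = 0.1278.
ω_d = ω_n√(1 − ζ²) = 8.168 × √(1 − 0.0163) = 8.101 rad/s.
f_d = ω_d/(2π) = 1.289 Hz.

1.29 Hz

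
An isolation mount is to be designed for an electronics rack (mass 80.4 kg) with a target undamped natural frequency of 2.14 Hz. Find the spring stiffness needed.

ω_n = 2πf_n = 2π × 2.14 = 13.45 rad/s.
k = m·ω_n² = 80.4 × 13.45² = 80.4 × 180.8 = 14540 N/m.

14500 N/m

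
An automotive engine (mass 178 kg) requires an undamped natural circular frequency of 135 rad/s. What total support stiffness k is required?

k = m·ω_n² = 178 × 135.0² = 178 × 18220 = 3244000 N/m.

3240000 N/m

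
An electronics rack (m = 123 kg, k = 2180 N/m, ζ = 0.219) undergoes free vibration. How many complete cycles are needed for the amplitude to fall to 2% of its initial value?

3 cycles

Logarithmic decrement δ = 2πζ/√(1 − ζ²) = 2π × 0.2190/√(1 − 0.0480) = 1.410.
x_n/x₀ = e^(−nδ) ≤ 0.02; take ln: n ≥ ln(1/0.02)/δ = 3.912/1.410 = 2.774.
So 3 complete cycles are required.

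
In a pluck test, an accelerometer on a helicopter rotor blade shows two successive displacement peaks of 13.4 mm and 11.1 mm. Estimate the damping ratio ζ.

0.0300

Logarithmic decrement δ = (1/n)·ln(x₀/x_n) = (1/1)·ln(13.4/11.1) = (1/1)·ln(1.207) = 0.1883.
ζ = δ/√(4π² + δ²) = 0.1883/√(39.48 + 0.0355) = 0.1883/6.286 = 0.02996.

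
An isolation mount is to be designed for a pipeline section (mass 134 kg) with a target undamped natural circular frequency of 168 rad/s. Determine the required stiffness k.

3780000 N/m

k = m·ω_n² = 134 × 168.0² = 134 × 28220 = 3782000 N/m.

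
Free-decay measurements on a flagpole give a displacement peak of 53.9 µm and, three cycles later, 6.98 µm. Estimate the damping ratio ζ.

Logarithmic decrement δ = (1/n)·ln(x₀/x_n) = (1/3)·ln(53.9/6.98) = (1/3)·ln(7.722) = 0.6814.
ζ = δ/√(4π² + δ²) = 0.6814/√(39.48 + 0.464) = 0.6814/6.320 = 0.1078.

0.108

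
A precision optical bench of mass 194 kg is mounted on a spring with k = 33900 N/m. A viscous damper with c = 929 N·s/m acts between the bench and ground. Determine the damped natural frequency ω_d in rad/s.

ω_n = √(k/m) = √(33900/194) = 13.22 rad/s.
Critical damping c_c = 2√(k·m) = 2√(33900 × 194) = 5129 N·s/m, so ζ = c/c_c = 929/5129 = 0.1811.
ω_d = ω_n√(1 − ζ²) = 13.22 × √(1 − 0.0328) = 13.00 rad/s.

13.0 rad/s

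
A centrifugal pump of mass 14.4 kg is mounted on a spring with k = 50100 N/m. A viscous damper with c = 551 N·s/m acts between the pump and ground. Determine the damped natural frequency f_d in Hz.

8.88 Hz

ω_n = √(k/m) = √(50100/14.4) = 58.98 rad/s.
Critical damping c_c = 2√(k·m) = 2√(50100 × 14.4) = 1699 N·s/m, so ζ = c/c_c = 551/1699 = 0.3244.
ω_d = ω_n√(1 − ζ²) = 58.98 × √(1 − 0.105) = 55.80 rad/s.
f_d = ω_d/(2π) = 8.880 Hz.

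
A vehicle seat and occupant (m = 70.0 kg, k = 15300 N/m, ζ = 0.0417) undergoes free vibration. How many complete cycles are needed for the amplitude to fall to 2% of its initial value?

15 cycles

Logarithmic decrement δ = 2πζ/√(1 − ζ²) = 2π × 0.04170/√(1 − 0.00174) = 0.2622.
x_n/x₀ = e^(−nδ) ≤ 0.02; take ln: n ≥ ln(1/0.02)/δ = 3.912/0.2622 = 14.92.
So 15 complete cycles are required.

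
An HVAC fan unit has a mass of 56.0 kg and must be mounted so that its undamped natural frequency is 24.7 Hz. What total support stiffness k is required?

ω_n = 2πf_n = 2π × 24.7 = 155.2 rad/s.
k = m·ω_n² = 56.0 × 155.2² = 56.0 × 24090 = 1349000 N/m.

1350000 N/m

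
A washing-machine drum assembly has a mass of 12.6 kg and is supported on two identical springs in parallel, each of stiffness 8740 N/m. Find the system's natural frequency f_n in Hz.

5.93 Hz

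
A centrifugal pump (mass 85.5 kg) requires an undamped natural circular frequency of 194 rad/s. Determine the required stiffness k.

k = m·ω_n² = 85.5 × 194.0² = 85.5 × 37640 = 3218000 N/m.

3220000 N/m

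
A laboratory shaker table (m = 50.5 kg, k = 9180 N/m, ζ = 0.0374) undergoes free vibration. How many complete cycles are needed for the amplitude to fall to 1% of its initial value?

Logarithmic decrement δ = 2πζ/√(1 − ζ²) = 2π × 0.03740/√(1 − 0.00140) = 0.2352.
x_n/x₀ = e^(−nδ) ≤ 0.01; take ln: n ≥ ln(1/0.01)/δ = 4.605/0.2352 = 19.58.
So 20 complete cycles are required.

20 cycles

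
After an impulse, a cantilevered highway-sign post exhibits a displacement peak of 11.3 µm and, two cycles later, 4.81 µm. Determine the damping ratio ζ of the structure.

0.0678

Logarithmic decrement δ = (1/n)·ln(x₀/x_n) = (1/2)·ln(11.3/4.81) = (1/2)·ln(2.349) = 0.4271.
ζ = δ/√(4π² + δ²) = 0.4271/√(39.48 + 0.182) = 0.4271/6.298 = 0.06781.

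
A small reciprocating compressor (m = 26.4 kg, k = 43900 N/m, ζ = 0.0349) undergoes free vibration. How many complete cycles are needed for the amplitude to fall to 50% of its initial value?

4 cycles

Logarithmic decrement δ = 2πζ/√(1 − ζ²) = 2π × 0.03490/√(1 − 0.00122) = 0.2194.
x_n/x₀ = e^(−nδ) ≤ 0.5; take ln: n ≥ ln(1/0.5)/δ = 0.6931/0.2194 = 3.159.
So 4 complete cycles are required.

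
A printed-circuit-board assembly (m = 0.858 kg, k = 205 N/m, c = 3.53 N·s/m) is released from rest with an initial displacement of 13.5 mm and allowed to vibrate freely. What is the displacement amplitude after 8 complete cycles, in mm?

ζ = c/(2√(km)) = 3.53/(2√(205 × 0.858)) = 3.53/26.52 = 0.1331.
Logarithmic decrement δ = 2πζ/√(1 − ζ²) = 2π × 0.1331/√(1 − 0.0177) = 0.8437.
After n cycles, x_n/x₀ = e^(−nδ), so x_8 = 13.5 × e^(−8 × 0.8437) = 13.5 × 0.001171 = 0.01581 mm.

0.0158 mm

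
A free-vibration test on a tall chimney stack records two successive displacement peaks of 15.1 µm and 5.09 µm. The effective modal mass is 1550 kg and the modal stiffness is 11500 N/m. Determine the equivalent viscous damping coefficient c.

Logarithmic decrement δ = (1/n)·ln(x₀/x_n) = (1/1)·ln(15.1/5.09) = (1/1)·ln(2.967) = 1.087.
ζ = δ/√(4π² + δ²) = 1.087/√(39.48 + 1.18) = 1.087/6.377 = 0.1705.
c = ζ · 2√(km) = 0.1705 × 2√(11500 × 1550) = 0.1705 × 8444 = 1440 N·s/m.

1440 N·s/m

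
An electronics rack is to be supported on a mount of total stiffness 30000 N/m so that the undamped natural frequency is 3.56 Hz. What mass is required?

ω_n = 2πf_n = 2π × 3.56 = 22.37 rad/s.
m = k/ω_n² = 30000/22.37² = 30000/500.3 = 59.96 kg.

60.0 kg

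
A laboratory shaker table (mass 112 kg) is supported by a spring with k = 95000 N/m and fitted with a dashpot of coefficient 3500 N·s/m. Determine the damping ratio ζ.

0.536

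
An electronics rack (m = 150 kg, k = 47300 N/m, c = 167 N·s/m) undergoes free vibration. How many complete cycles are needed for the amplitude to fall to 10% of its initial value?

ζ = c/(2√(km)) = 167/(2√(47300 × 150)) = 167/5327 = 0.03135.
Logarithmic decrement δ = 2πζ/√(1 − ζ²) = 2π × 0.03135/√(1 − 0.000983) = 0.1971.
x_n/x₀ = e^(−nδ) ≤ 0.1; take ln: n ≥ ln(1/0.1)/δ = 2.303/0.1971 = 11.68.
So 12 complete cycles are required.

12 cycles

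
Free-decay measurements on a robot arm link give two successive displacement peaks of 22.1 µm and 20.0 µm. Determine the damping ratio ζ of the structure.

Logarithmic decrement δ = (1/n)·ln(x₀/x_n) = (1/1)·ln(22.1/20.0) = (1/1)·ln(1.105) = 0.09985.
ζ = δ/√(4π² + δ²) = 0.09985/√(39.48 + 0.00997) = 0.09985/6.284 = 0.01589.

0.0159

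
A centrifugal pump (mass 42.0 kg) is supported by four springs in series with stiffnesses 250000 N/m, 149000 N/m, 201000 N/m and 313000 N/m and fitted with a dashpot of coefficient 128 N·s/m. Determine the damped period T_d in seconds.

Series springs: 1/k_eq = 1/250000 + 1/149000 + 1/201000 + 1/313000 = 1.888×10^-5, so k_eq = 52960 N/m.
ω_n = √(k_eq/m) = √(52960/42.0) = 35.51 rad/s.
Critical damping c_c = 2√(k_eq·m) = 2√(52960 × 42.0) = 2983 N·s/m, so ζ = c/c_c = 128/2983 = 0.04291.
ω_d = ω_n√(1 − ζ²) = 35.51 × √(1 − 0.00184) = 35.48 rad/s.
T_d = 2π/ω_d = 0.1771 s.

0.177 s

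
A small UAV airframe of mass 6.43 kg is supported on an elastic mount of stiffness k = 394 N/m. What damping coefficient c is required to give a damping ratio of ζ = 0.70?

70.5 N·s/m

c_c = 2√(k·m) = 2√(394.0 × 6.43) = 100.7 N·s/m.
c = ζ·c_c = 0.70 × 100.7 = 70.47 N·s/m.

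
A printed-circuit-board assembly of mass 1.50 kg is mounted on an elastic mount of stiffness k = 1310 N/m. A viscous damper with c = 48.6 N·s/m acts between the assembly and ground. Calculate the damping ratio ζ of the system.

ω_n = √(k/m) = √(1310/1.50) = 29.55 rad/s.
Critical damping c_c = 2√(k·m) = 2√(1310 × 1.50) = 88.66 N·s/m, so ζ = c/c_c = 48.6/88.66 = 0.5482.

0.548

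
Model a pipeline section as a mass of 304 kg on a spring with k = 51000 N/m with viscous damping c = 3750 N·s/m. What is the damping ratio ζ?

ω_n = √(k/m) = √(51000/304) = 12.95 rad/s.
Critical damping c_c = 2√(k·m) = 2√(51000 × 304) = 7875 N·s/m, so ζ = c/c_c = 3750/7875 = 0.4762.

0.476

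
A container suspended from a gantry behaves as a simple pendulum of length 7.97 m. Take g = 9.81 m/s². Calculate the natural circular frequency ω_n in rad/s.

1.11 rad/s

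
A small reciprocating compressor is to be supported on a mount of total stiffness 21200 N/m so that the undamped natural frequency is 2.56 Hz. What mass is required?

ω_n = 2πf_n = 2π × 2.56 = 16.08 rad/s.
m = k/ω_n² = 21200/16.08² = 21200/258.7 = 81.94 kg.

81.9 kg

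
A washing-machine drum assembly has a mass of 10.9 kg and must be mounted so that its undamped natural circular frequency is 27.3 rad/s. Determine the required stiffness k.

8120 N/m

k = m·ω_n² = 10.9 × 27.30² = 10.9 × 745.3 = 8124 N/m.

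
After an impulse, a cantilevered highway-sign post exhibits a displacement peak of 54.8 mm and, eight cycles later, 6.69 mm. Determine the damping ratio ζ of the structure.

0.0418

Logarithmic decrement δ = (1/n)·ln(x₀/x_n) = (1/8)·ln(54.8/6.69) = (1/8)·ln(8.191) = 0.2629.
ζ = δ/√(4π² + δ²) = 0.2629/√(39.48 + 0.0691) = 0.2629/6.289 = 0.04180.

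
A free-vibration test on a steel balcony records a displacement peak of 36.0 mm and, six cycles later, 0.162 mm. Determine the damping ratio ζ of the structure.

0.142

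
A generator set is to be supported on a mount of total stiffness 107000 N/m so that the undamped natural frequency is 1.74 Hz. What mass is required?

ω_n = 2πf_n = 2π × 1.74 = 10.93 rad/s.
m = k/ω_n² = 107000/10.93² = 107000/119.5 = 895.2 kg.

895 kg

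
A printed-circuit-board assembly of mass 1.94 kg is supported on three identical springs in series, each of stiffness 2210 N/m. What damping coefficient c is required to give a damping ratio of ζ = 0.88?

66.5 N·s/m

Series springs: 1/k_eq = 3/2210, so k_eq = 2210/3 = 736.7 N/m.
c_c = 2√(k_eq·m) = 2√(736.7 × 1.94) = 75.61 N·s/m.
c = ζ·c_c = 0.88 × 75.61 = 66.53 N·s/m.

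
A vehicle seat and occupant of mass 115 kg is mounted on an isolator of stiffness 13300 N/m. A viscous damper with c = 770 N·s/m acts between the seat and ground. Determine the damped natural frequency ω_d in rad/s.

ω_n = √(k/m) = √(13300/115) = 10.75 rad/s.
Critical damping c_c = 2√(k·m) = 2√(13300 × 115) = 2473 N·s/m, so ζ = c/c_c = 770/2473 = 0.3113.
ω_d = ω_n√(1 − ζ²) = 10.75 × √(1 − 0.0969) = 10.22 rad/s.

10.2 rad/s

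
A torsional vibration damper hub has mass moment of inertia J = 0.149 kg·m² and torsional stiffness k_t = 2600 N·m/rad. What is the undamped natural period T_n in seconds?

ω_n = √(k_t/J) = √(2600/0.149) = √17450 = 132.1 rad/s.
T_n = 2π/ω_n = 6.283/132.1 = 0.04756 s.

0.0476 s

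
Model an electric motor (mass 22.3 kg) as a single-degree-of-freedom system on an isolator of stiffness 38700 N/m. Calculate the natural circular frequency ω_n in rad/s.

ω_n = √(k/m) = √(38700/22.3) = √1735 = 41.66 rad/s.

41.7 rad/s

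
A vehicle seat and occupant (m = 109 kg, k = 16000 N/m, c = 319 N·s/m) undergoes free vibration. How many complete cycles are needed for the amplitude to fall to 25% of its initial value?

ζ = c/(2√(km)) = 319/(2√(16000 × 109)) = 319/2641 = 0.1208.
Logarithmic decrement δ = 2πζ/√(1 − ζ²) = 2π × 0.1208/√(1 − 0.0146) = 0.7645.
x_n/x₀ = e^(−nδ) ≤ 0.25; take ln: n ≥ ln(1/0.25)/δ = 1.386/0.7645 = 1.813.
So 2 complete cycles are required.

2 cycles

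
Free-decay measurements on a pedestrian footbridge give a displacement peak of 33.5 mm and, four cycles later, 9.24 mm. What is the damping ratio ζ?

Logarithmic decrement δ = (1/n)·ln(x₀/x_n) = (1/4)·ln(33.5/9.24) = (1/4)·ln(3.626) = 0.3220.
ζ = δ/√(4π² + δ²) = 0.3220/√(39.48 + 0.104) = 0.3220/6.291 = 0.05118.

0.0512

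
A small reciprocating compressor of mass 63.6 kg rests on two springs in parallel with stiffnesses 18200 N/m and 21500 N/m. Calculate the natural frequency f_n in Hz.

3.98 Hz

Parallel springs add: k_eq = 18200 + 21500 = 39700 N/m.
ω_n = √(k_eq/m) = √(39700/63.6) = √624.2 = 24.98 rad/s.
f_n = ω_n/(2π) = 24.98/6.283 = 3.976 Hz.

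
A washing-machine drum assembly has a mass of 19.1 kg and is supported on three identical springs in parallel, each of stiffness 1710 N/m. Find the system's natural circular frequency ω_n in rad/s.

16.4 rad/s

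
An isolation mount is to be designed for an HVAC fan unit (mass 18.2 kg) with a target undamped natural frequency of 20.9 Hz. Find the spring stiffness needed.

314000 N/m

ω_n = 2πf_n = 2π × 20.9 = 131.3 rad/s.
k = m·ω_n² = 18.2 × 131.3² = 18.2 × 17240 = 313900 N/m.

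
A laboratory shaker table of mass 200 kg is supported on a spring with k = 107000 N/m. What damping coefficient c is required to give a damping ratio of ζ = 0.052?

481 N·s/m

c_c = 2√(k·m) = 2√(107000 × 200) = 9252 N·s/m.
c = ζ·c_c = 0.052 × 9252 = 481.1 N·s/m.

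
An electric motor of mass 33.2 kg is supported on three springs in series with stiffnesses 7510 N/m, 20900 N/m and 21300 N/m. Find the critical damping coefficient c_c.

763 N·s/m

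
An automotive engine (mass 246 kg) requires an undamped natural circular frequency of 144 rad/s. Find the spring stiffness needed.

k = m·ω_n² = 246 × 144.0² = 246 × 20740 = 5101000 N/m.

5100000 N/m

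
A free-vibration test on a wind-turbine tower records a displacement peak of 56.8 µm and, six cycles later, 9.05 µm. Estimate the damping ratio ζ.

Logarithmic decrement δ = (1/n)·ln(x₀/x_n) = (1/6)·ln(56.8/9.05) = (1/6)·ln(6.276) = 0.3061.
ζ = δ/√(4π² + δ²) = 0.3061/√(39.48 + 0.0937) = 0.3061/6.291 = 0.04866.

0.0487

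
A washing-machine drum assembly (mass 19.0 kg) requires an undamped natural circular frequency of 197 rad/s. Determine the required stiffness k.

k = m·ω_n² = 19.0 × 197.0² = 19.0 × 38810 = 737400 N/m.

737000 N/m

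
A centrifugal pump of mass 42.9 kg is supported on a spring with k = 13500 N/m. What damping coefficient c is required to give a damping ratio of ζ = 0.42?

c_c = 2√(k·m) = 2√(13500 × 42.9) = 1522 N·s/m.
c = ζ·c_c = 0.42 × 1522 = 639.3 N·s/m.

639 N·s/m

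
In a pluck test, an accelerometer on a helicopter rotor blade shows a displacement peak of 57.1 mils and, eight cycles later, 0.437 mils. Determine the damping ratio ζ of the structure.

Logarithmic decrement δ = (1/n)·ln(x₀/x_n) = (1/8)·ln(57.1/0.437) = (1/8)·ln(130.7) = 0.6091.
ζ = δ/√(4π² + δ²) = 0.6091/√(39.48 + 0.371) = 0.6091/6.313 = 0.09649.

0.0965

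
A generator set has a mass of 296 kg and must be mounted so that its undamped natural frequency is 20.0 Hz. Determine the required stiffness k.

4670000 N/m

ω_n = 2πf_n = 2π × 20.0 = 125.7 rad/s.
k = m·ω_n² = 296 × 125.7² = 296 × 15790 = 4674000 N/m.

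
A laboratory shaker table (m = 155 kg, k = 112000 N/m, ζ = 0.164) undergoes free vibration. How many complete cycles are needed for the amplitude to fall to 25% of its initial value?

2 cycles

Logarithmic decrement δ = 2πζ/√(1 − ζ²) = 2π × 0.1640/√(1 − 0.0269) = 1.045.
x_n/x₀ = e^(−nδ) ≤ 0.25; take ln: n ≥ ln(1/0.25)/δ = 1.386/1.045 = 1.327.
So 2 complete cycles are required.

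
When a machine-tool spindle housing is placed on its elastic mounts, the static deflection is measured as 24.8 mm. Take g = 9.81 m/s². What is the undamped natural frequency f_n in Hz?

3.17 Hz

ω_n = √(g/δ_st) = √(9.81/0.0248) = √395.6 = 19.89 rad/s.
f_n = ω_n/(2π) = 19.89/6.283 = 3.165 Hz.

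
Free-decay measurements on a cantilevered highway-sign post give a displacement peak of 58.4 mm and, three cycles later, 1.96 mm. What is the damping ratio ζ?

0.177

Logarithmic decrement δ = (1/n)·ln(x₀/x_n) = (1/3)·ln(58.4/1.96) = (1/3)·ln(29.80) = 1.131.
ζ = δ/√(4π² + δ²) = 1.131/√(39.48 + 1.28) = 1.131/6.384 = 0.1772.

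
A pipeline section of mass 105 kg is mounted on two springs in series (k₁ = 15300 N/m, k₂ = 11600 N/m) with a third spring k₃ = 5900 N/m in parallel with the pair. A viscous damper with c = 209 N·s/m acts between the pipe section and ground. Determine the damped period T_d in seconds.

0.578 s

Series pair: k_s = k₁k₂/(k₁+k₂) = (15300)(11600)/(15300 + 11600) = 6598 N/m. In parallel with k₃: k_eq = 6598 + 5900 = 12500 N/m.
ω_n = √(k_eq/m) = √(12500/105) = 10.91 rad/s.
Critical damping c_c = 2√(k_eq·m) = 2√(12500 × 105) = 2291 N·s/m, so ζ = c/c_c = 209/2291 = 0.09122.
ω_d = ω_n√(1 − ζ²) = 10.91 × √(1 − 0.00832) = 10.86 rad/s.
T_d = 2π/ω_d = 0.5783 s.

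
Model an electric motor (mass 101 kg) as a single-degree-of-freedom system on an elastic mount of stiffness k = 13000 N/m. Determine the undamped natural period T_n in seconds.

0.554 s

ω_n = √(k/m) = √(13000/101) = √128.7 = 11.35 rad/s.
T_n = 2π/ω_n = 6.283/11.35 = 0.5538 s.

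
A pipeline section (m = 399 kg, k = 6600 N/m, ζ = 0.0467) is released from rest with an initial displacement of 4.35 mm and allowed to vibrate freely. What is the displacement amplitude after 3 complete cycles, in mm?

Logarithmic decrement δ = 2πζ/√(1 − ζ²) = 2π × 0.04670/√(1 − 0.00218) = 0.2937.
After n cycles, x_n/x₀ = e^(−nδ), so x_3 = 4.35 × e^(−3 × 0.2937) = 4.35 × 0.4143 = 1.802 mm.

1.80 mm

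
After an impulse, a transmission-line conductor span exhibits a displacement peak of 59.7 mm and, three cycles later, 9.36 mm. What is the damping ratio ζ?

0.0978

Logarithmic decrement δ = (1/n)·ln(x₀/x_n) = (1/3)·ln(59.7/9.36) = (1/3)·ln(6.378) = 0.6176.
ζ = δ/√(4π² + δ²) = 0.6176/√(39.48 + 0.381) = 0.6176/6.313 = 0.09783.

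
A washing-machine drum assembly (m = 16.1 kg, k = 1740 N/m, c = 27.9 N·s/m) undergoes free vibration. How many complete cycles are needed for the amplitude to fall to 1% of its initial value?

9 cycles

ζ = c/(2√(km)) = 27.9/(2√(1740 × 16.1)) = 27.9/334.7 = 0.08335.
Logarithmic decrement δ = 2πζ/√(1 − ζ²) = 2π × 0.08335/√(1 − 0.00695) = 0.5255.
x_n/x₀ = e^(−nδ) ≤ 0.01; take ln: n ≥ ln(1/0.01)/δ = 4.605/0.5255 = 8.763.
So 9 complete cycles are required.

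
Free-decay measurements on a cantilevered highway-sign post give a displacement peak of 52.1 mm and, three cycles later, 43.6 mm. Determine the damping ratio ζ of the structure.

0.00945

Logarithmic decrement δ = (1/n)·ln(x₀/x_n) = (1/3)·ln(52.1/43.6) = (1/3)·ln(1.195) = 0.05937.
ζ = δ/√(4π² + δ²) = 0.05937/√(39.48 + 0.00352) = 0.05937/6.283 = 0.009448.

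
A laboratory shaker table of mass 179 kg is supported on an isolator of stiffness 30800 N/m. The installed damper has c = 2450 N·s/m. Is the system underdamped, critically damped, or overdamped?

c_c = 2√(k·m) = 4696 N·s/m; ζ = c/c_c = 2450/4696 = 0.522.
Since ζ < 1 the system is underdamped.

underdamped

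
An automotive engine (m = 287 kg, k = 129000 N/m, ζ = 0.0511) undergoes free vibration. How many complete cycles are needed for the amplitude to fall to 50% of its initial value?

Logarithmic decrement δ = 2πζ/√(1 − ζ²) = 2π × 0.05110/√(1 − 0.00261) = 0.3215.
x_n/x₀ = e^(−nδ) ≤ 0.5; take ln: n ≥ ln(1/0.5)/δ = 0.6931/0.3215 = 2.156.
So 3 complete cycles are required.

3 cycles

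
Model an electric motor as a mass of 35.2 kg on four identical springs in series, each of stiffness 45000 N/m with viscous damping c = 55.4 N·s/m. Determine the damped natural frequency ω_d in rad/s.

17.9 rad/s

Series springs: 1/k_eq = 4/45000, so k_eq = 45000/4 = 11250 N/m.
ω_n = √(k_eq/m) = √(11250/35.2) = 17.88 rad/s.
Critical damping c_c = 2√(k_eq·m) = 2√(11250 × 35.2) = 1259 N·s/m, so ζ = c/c_c = 55.4/1259 = 0.04402.
ω_d = ω_n√(1 − ζ²) = 17.88 × √(1 − 0.00194) = 17.86 rad/s.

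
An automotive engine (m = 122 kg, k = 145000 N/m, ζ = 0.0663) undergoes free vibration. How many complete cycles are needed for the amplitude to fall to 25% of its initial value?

4 cycles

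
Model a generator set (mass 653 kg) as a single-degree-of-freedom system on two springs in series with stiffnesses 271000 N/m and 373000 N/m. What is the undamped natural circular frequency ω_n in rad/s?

Series springs: 1/k_eq = 1/271000 + 1/373000 = 6.371×10^-6, so k_eq = 157000 N/m.
ω_n = √(k_eq/m) = √(157000/653) = √240.4 = 15.50 rad/s.

15.5 rad/s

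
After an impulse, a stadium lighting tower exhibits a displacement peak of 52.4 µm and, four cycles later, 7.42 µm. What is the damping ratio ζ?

0.0775

Logarithmic decrement δ = (1/n)·ln(x₀/x_n) = (1/4)·ln(52.4/7.42) = (1/4)·ln(7.062) = 0.4887.
ζ = δ/√(4π² + δ²) = 0.4887/√(39.48 + 0.239) = 0.4887/6.302 = 0.07754.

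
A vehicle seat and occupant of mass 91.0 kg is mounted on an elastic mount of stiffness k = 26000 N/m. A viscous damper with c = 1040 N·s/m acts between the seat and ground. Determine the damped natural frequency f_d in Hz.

ω_n = √(k/m) = √(26000/91.0) = 16.90 rad/s.
Critical damping c_c = 2√(k·m) = 2√(26000 × 91.0) = 3076 N·s/m, so ζ = c/c_c = 1040/3076 = 0.3381.
ω_d = ω_n√(1 − ζ²) = 16.90 × √(1 − 0.114) = 15.91 rad/s.
f_d = ω_d/(2π) = 2.532 Hz.

2.53 Hz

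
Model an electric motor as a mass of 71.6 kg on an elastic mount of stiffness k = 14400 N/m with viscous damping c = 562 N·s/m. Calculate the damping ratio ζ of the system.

0.277

ω_n = √(k/m) = √(14400/71.6) = 14.18 rad/s.
Critical damping c_c = 2√(k·m) = 2√(14400 × 71.6) = 2031 N·s/m, so ζ = c/c_c = 562/2031 = 0.2767.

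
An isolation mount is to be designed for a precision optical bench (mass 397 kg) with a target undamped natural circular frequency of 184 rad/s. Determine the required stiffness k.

13400000 N/m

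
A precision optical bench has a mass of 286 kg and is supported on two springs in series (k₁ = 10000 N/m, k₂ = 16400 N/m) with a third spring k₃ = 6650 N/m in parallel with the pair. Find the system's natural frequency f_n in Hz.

1.07 Hz

Series pair: k_s = k₁k₂/(k₁+k₂) = (10000)(16400)/(10000 + 16400) = 6212 N/m. In parallel with k₃: k_eq = 6212 + 6650 = 12860 N/m.
ω_n = √(k_eq/m) = √(12860/286) = √44.97 = 6.706 rad/s.
f_n = ω_n/(2π) = 6.706/6.283 = 1.067 Hz.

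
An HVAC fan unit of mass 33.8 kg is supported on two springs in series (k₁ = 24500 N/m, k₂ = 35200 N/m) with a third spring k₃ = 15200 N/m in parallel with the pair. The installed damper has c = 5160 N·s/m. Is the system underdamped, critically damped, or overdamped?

Series pair: k_s = k₁k₂/(k₁+k₂) = (24500)(35200)/(24500 + 35200) = 14450 N/m. In parallel with k₃: k_eq = 14450 + 15200 = 29650 N/m.
c_c = 2√(k_eq·m) = 2002 N·s/m; ζ = c/c_c = 5160/2002 = 2.58.
Since ζ > 1 the system is overdamped.

overdamped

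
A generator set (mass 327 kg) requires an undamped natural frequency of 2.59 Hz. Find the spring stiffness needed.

86600 N/m

ω_n = 2πf_n = 2π × 2.59 = 16.27 rad/s.
k = m·ω_n² = 327 × 16.27² = 327 × 264.8 = 86600 N/m.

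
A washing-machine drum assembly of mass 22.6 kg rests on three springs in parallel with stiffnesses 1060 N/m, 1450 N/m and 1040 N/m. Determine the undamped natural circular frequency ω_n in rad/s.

12.5 rad/s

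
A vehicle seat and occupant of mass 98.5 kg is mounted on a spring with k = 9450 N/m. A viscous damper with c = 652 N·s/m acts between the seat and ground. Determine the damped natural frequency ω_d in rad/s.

ω_n = √(k/m) = √(9450/98.5) = 9.795 rad/s.
Critical damping c_c = 2√(k·m) = 2√(9450 × 98.5) = 1930 N·s/m, so ζ = c/c_c = 652/1930 = 0.3379.
ω_d = ω_n√(1 − ζ²) = 9.795 × √(1 − 0.114) = 9.219 rad/s.

9.22 rad/s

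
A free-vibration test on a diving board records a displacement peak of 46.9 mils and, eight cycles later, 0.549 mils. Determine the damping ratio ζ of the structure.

Logarithmic decrement δ = (1/n)·ln(x₀/x_n) = (1/8)·ln(46.9/0.549) = (1/8)·ln(85.43) = 0.5560.
ζ = δ/√(4π² + δ²) = 0.5560/√(39.48 + 0.309) = 0.5560/6.308 = 0.08814.

0.0881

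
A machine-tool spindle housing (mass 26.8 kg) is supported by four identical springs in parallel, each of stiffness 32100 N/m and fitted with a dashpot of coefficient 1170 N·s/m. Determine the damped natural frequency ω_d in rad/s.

Parallel springs add: k_eq = 4 × 32100 = 128400 N/m.
ω_n = √(k_eq/m) = √(128400/26.8) = 69.22 rad/s.
Critical damping c_c = 2√(k_eq·m) = 2√(128400 × 26.8) = 3710 N·s/m, so ζ = c/c_c = 1170/3710 = 0.3154.
ω_d = ω_n√(1 − ζ²) = 69.22 × √(1 − 0.0995) = 65.69 rad/s.

65.7 rad/s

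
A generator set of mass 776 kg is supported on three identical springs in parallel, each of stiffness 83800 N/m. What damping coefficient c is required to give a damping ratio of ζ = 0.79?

22100 N·s/m

Parallel springs add: k_eq = 3 × 83800 = 251400 N/m.
c_c = 2√(k_eq·m) = 2√(251400 × 776) = 27930 N·s/m.
c = ζ·c_c = 0.79 × 27930 = 22070 N·s/m.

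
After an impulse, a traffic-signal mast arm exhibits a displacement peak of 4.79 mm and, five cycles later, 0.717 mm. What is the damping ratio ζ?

0.0603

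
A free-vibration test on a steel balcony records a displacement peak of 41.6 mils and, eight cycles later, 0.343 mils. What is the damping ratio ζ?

0.0950

Logarithmic decrement δ = (1/n)·ln(x₀/x_n) = (1/8)·ln(41.6/0.343) = (1/8)·ln(121.3) = 0.5998.
ζ = δ/√(4π² + δ²) = 0.5998/√(39.48 + 0.360) = 0.5998/6.312 = 0.09502.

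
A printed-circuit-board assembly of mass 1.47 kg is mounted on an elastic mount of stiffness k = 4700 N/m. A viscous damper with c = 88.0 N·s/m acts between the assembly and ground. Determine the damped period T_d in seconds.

0.131 s

ω_n = √(k/m) = √(4700/1.47) = 56.54 rad/s.
Critical damping c_c = 2√(k·m) = 2√(4700 × 1.47) = 166.2 N·s/m, so ζ = c/c_c = 88.0/166.2 = 0.5294.
ω_d = ω_n√(1 − ζ²) = 56.54 × √(1 − 0.280) = 47.97 rad/s.
T_d = 2π/ω_d = 0.1310 s.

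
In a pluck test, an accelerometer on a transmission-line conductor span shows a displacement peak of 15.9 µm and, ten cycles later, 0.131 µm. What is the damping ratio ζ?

Logarithmic decrement δ = (1/n)·ln(x₀/x_n) = (1/10)·ln(15.9/0.131) = (1/10)·ln(121.4) = 0.4799.
ζ = δ/√(4π² + δ²) = 0.4799/√(39.48 + 0.230) = 0.4799/6.301 = 0.07615.

0.0762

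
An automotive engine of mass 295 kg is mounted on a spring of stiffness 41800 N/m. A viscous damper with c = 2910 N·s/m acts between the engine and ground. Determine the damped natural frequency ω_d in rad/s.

10.8 rad/s

ω_n = √(k/m) = √(41800/295) = 11.90 rad/s.
Critical damping c_c = 2√(k·m) = 2√(41800 × 295) = 7023 N·s/m, so ζ = c/c_c = 2910/7023 = 0.4143.
ω_d = ω_n√(1 − ζ²) = 11.90 × √(1 − 0.172) = 10.83 rad/s.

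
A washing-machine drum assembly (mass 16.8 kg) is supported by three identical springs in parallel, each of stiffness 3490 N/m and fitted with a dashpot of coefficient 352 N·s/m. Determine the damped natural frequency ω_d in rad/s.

22.7 rad/s

Parallel springs add: k_eq = 3 × 3490 = 10470 N/m.
ω_n = √(k_eq/m) = √(10470/16.8) = 24.96 rad/s.
Critical damping c_c = 2√(k_eq·m) = 2√(10470 × 16.8) = 838.8 N·s/m, so ζ = c/c_c = 352/838.8 = 0.4196.
ω_d = ω_n√(1 − ζ²) = 24.96 × √(1 − 0.176) = 22.66 rad/s.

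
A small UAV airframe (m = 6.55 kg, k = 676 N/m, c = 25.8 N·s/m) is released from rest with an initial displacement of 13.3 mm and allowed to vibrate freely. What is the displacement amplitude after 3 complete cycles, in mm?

ζ = c/(2√(km)) = 25.8/(2√(676 × 6.55)) = 25.8/133.1 = 0.1939.
Logarithmic decrement δ = 2πζ/√(1 − ζ²) = 2π × 0.1939/√(1 − 0.0376) = 1.242.
After n cycles, x_n/x₀ = e^(−nδ), so x_3 = 13.3 × e^(−3 × 1.242) = 13.3 × 0.02412 = 0.3207 mm.

0.321 mm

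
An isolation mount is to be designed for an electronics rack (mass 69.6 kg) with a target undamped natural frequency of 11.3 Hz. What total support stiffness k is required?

351000 N/m

ω_n = 2πf_n = 2π × 11.3 = 71.00 rad/s.
k = m·ω_n² = 69.6 × 71.00² = 69.6 × 5041 = 350900 N/m.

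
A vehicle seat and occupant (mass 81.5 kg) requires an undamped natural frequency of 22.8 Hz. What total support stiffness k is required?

1670000 N/m

ω_n = 2πf_n = 2π × 22.8 = 143.3 rad/s.
k = m·ω_n² = 81.5 × 143.3² = 81.5 × 20520 = 1673000 N/m.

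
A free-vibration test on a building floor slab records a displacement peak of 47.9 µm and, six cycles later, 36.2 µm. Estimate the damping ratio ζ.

Logarithmic decrement δ = (1/n)·ln(x₀/x_n) = (1/6)·ln(47.9/36.2) = (1/6)·ln(1.323) = 0.04668.
ζ = δ/√(4π² + δ²) = 0.04668/√(39.48 + 0.00218) = 0.04668/6.283 = 0.007429.

0.00743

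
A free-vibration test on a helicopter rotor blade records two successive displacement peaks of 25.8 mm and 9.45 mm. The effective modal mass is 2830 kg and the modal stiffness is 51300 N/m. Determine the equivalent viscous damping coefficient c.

3800 N·s/m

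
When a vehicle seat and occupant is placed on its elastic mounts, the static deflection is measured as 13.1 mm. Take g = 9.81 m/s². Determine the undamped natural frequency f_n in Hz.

ω_n = √(g/δ_st) = √(9.81/0.0131) = √748.9 = 27.37 rad/s.
f_n = ω_n/(2π) = 27.37/6.283 = 4.355 Hz.

4.36 Hz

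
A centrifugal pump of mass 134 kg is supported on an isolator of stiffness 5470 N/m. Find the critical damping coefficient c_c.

c_c = 2√(k·m) = 2√(5470 × 134) = 2 × 856.1 = 1712 N·s/m.

1710 N·s/m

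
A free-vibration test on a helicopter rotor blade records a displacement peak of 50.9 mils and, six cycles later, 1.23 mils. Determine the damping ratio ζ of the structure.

0.0983

Logarithmic decrement δ = (1/n)·ln(x₀/x_n) = (1/6)·ln(50.9/1.23) = (1/6)·ln(41.38) = 0.6205.
ζ = δ/√(4π² + δ²) = 0.6205/√(39.48 + 0.385) = 0.6205/6.314 = 0.09827.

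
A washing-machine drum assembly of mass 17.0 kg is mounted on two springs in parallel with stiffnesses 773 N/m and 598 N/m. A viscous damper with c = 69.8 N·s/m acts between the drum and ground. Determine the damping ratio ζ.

0.229

Parallel springs add: k_eq = 773 + 598 = 1371 N/m.
ω_n = √(k_eq/m) = √(1371/17.0) = 8.980 rad/s.
Critical damping c_c = 2√(k_eq·m) = 2√(1371 × 17.0) = 305.3 N·s/m, so ζ = c/c_c = 69.8/305.3 = 0.2286.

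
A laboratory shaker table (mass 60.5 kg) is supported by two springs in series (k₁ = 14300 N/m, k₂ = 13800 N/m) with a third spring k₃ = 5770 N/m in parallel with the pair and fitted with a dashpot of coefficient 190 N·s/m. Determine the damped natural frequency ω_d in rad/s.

14.5 rad/s

Series pair: k_s = k₁k₂/(k₁+k₂) = (14300)(13800)/(14300 + 13800) = 7023 N/m. In parallel with k₃: k_eq = 7023 + 5770 = 12790 N/m.
ω_n = √(k_eq/m) = √(12790/60.5) = 14.54 rad/s.
Critical damping c_c = 2√(k_eq·m) = 2√(12790 × 60.5) = 1760 N·s/m, so ζ = c/c_c = 190/1760 = 0.1080.
ω_d = ω_n√(1 − ζ²) = 14.54 × √(1 − 0.0117) = 14.46 rad/s.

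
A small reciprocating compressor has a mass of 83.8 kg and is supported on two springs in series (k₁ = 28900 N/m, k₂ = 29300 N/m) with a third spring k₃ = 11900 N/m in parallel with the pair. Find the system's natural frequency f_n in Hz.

Series pair: k_s = k₁k₂/(k₁+k₂) = (28900)(29300)/(28900 + 29300) = 14550 N/m. In parallel with k₃: k_eq = 14550 + 11900 = 26450 N/m.
ω_n = √(k_eq/m) = √(26450/83.8) = √315.6 = 17.77 rad/s.
f_n = ω_n/(2π) = 17.77/6.283 = 2.828 Hz.

2.83 Hz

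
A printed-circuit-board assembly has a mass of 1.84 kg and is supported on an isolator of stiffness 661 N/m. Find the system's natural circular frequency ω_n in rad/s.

ω_n = √(k/m) = √(661.0/1.84) = √359.2 = 18.95 rad/s.

19.0 rad/s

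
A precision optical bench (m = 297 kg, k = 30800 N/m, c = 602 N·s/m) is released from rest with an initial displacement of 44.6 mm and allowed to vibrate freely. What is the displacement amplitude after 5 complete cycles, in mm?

ζ = c/(2√(km)) = 602/(2√(30800 × 297)) = 602/6049 = 0.09952.
Logarithmic decrement δ = 2πζ/√(1 − ζ²) = 2π × 0.09952/√(1 − 0.00990) = 0.6284.
After n cycles, x_n/x₀ = e^(−nδ), so x_5 = 44.6 × e^(−5 × 0.6284) = 44.6 × 0.04319 = 1.926 mm.

1.93 mm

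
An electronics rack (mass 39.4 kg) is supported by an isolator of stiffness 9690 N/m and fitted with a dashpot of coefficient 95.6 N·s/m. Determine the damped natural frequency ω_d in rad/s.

15.6 rad/s

ω_n = √(k/m) = √(9690/39.4) = 15.68 rad/s.
Critical damping c_c = 2√(k·m) = 2√(9690 × 39.4) = 1236 N·s/m, so ζ = c/c_c = 95.6/1236 = 0.07736.
ω_d = ω_n√(1 − ζ²) = 15.68 × √(1 − 0.00598) = 15.64 rad/s.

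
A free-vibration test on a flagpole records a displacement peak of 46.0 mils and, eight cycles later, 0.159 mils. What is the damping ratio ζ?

Logarithmic decrement δ = (1/n)·ln(x₀/x_n) = (1/8)·ln(46.0/0.159) = (1/8)·ln(289.3) = 0.7084.
ζ = δ/√(4π² + δ²) = 0.7084/√(39.48 + 0.502) = 0.7084/6.323 = 0.1120.

0.112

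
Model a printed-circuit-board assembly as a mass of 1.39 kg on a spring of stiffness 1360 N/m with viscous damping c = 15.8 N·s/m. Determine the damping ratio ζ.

ω_n = √(k/m) = √(1360/1.39) = 31.28 rad/s.
Critical damping c_c = 2√(k·m) = 2√(1360 × 1.39) = 86.96 N·s/m, so ζ = c/c_c = 15.8/86.96 = 0.1817.

0.182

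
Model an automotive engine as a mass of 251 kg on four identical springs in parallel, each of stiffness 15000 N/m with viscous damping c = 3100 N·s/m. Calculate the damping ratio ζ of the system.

0.399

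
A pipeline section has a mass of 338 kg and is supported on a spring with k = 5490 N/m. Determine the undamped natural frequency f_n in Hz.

0.641 Hz

ω_n = √(k/m) = √(5490/338) = √16.24 = 4.030 rad/s.
f_n = ω_n/(2π) = 4.030/6.283 = 0.6414 Hz.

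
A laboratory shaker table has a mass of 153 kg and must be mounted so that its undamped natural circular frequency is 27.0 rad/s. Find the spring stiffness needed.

112000 N/m

k = m·ω_n² = 153 × 27.00² = 153 × 729.0 = 111500 N/m.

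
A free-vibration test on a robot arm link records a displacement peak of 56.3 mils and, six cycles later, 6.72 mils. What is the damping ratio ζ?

0.0563

Logarithmic decrement δ = (1/n)·ln(x₀/x_n) = (1/6)·ln(56.3/6.72) = (1/6)·ln(8.378) = 0.3543.
ζ = δ/√(4π² + δ²) = 0.3543/√(39.48 + 0.126) = 0.3543/6.293 = 0.05629.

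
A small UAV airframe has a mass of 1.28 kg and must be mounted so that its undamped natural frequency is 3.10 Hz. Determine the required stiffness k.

486 N/m

ω_n = 2πf_n = 2π × 3.10 = 19.48 rad/s.
k = m·ω_n² = 1.28 × 19.48² = 1.28 × 379.4 = 485.6 N/m.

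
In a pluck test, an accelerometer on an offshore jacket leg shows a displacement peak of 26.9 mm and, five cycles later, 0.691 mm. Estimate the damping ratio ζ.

0.116

Logarithmic decrement δ = (1/n)·ln(x₀/x_n) = (1/5)·ln(26.9/0.691) = (1/5)·ln(38.93) = 0.7323.
ζ = δ/√(4π² + δ²) = 0.7323/√(39.48 + 0.536) = 0.7323/6.326 = 0.1158.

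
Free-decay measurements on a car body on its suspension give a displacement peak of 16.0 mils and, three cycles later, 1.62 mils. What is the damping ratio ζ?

0.121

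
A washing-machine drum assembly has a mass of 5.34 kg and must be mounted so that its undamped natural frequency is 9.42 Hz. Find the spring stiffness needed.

ω_n = 2πf_n = 2π × 9.42 = 59.19 rad/s.
k = m·ω_n² = 5.34 × 59.19² = 5.34 × 3503 = 18710 N/m.

18700 N/m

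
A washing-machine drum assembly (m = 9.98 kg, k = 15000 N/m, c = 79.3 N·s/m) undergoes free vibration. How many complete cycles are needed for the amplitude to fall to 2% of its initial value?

7 cycles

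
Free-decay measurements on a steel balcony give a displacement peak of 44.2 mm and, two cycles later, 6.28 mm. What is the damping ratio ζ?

Logarithmic decrement δ = (1/n)·ln(x₀/x_n) = (1/2)·ln(44.2/6.28) = (1/2)·ln(7.038) = 0.9757.
ζ = δ/√(4π² + δ²) = 0.9757/√(39.48 + 0.952) = 0.9757/6.358 = 0.1534.

0.153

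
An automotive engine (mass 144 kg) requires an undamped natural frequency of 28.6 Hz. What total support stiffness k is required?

ω_n = 2πf_n = 2π × 28.6 = 179.7 rad/s.
k = m·ω_n² = 144 × 179.7² = 144 × 32290 = 4650000 N/m.

4650000 N/m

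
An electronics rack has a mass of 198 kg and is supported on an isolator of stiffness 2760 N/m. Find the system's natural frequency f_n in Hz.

ω_n = √(k/m) = √(2760/198) = √13.94 = 3.734 rad/s.
f_n = ω_n/(2π) = 3.734/6.283 = 0.5942 Hz.

0.594 Hz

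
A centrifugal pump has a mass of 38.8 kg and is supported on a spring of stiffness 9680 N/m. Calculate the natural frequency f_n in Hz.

ω_n = √(k/m) = √(9680/38.8) = √249.5 = 15.80 rad/s.
f_n = ω_n/(2π) = 15.80/6.283 = 2.514 Hz.

2.51 Hz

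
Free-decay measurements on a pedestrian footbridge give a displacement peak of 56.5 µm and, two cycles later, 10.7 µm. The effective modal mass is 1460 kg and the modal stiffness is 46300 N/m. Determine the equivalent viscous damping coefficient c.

2160 N·s/m

Logarithmic decrement δ = (1/n)·ln(x₀/x_n) = (1/2)·ln(56.5/10.7) = (1/2)·ln(5.280) = 0.8320.
ζ = δ/√(4π² + δ²) = 0.8320/√(39.48 + 0.692) = 0.8320/6.338 = 0.1313.
c = ζ · 2√(km) = 0.1313 × 2√(46300 × 1460) = 0.1313 × 16440 = 2159 N·s/m.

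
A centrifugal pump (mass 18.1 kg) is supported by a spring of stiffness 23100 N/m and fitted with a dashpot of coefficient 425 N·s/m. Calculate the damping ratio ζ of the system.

0.329

ω_n = √(k/m) = √(23100/18.1) = 35.72 rad/s.
Critical damping c_c = 2√(k·m) = 2√(23100 × 18.1) = 1293 N·s/m, so ζ = c/c_c = 425/1293 = 0.3286.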